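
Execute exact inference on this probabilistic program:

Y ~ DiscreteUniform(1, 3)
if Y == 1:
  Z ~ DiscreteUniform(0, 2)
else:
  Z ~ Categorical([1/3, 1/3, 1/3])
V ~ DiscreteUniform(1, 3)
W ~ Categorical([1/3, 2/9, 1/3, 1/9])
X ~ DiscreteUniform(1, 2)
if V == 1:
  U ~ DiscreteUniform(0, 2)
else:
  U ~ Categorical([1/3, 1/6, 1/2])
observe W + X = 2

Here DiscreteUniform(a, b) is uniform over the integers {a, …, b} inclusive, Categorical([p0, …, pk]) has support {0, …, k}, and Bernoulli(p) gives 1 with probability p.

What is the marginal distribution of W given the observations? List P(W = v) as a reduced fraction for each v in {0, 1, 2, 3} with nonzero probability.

Enumerate traces; 162 have nonzero weight after conditioning:
  (Y=1, Z=0, V=1, W=0, X=2, U=0) weight 1/486
  (Y=1, Z=0, V=1, W=0, X=2, U=1) weight 1/486
  (Y=1, Z=0, V=1, W=0, X=2, U=2) weight 1/486
  (Y=1, Z=0, V=1, W=1, X=1, U=0) weight 1/729
  (Y=1, Z=0, V=1, W=1, X=1, U=1) weight 1/729
  (Y=1, Z=0, V=1, W=1, X=1, U=2) weight 1/729
  (Y=1, Z=0, V=2, W=0, X=2, U=0) weight 1/486
  (Y=1, Z=0, V=2, W=0, X=2, U=1) weight 1/972
  … 154 more
Group by W:
  weight(W=0) = 1/6
  weight(W=1) = 1/9
Total weight = 1/6 + 1/9 = 5/18
P(W=0 | obs) = 1/6 / 5/18 = 3/5
P(W=1 | obs) = 1/9 / 5/18 = 2/5

P(W=0) = 3/5, P(W=1) = 2/5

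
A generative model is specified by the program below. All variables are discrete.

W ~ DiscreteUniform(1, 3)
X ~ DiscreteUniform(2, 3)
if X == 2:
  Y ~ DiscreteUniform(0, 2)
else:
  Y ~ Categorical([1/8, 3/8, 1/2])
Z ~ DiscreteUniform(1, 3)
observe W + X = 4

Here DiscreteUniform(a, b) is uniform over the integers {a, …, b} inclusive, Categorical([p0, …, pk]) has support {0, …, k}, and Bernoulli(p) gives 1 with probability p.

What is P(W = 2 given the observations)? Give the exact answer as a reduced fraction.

Enumerate traces; 18 have nonzero weight after conditioning:
  (W=1, X=3, Y=0, Z=1) weight 1/144
  (W=1, X=3, Y=0, Z=2) weight 1/144
  (W=1, X=3, Y=0, Z=3) weight 1/144
  (W=1, X=3, Y=1, Z=1) weight 1/48
  (W=1, X=3, Y=1, Z=2) weight 1/48
  (W=1, X=3, Y=1, Z=3) weight 1/48
  (W=1, X=3, Y=2, Z=1) weight 1/36
  (W=1, X=3, Y=2, Z=2) weight 1/36
  (W=2, X=2, Y=0, Z=1) weight 1/54
  … 9 more
Group by W:
  weight(W=1) = 1/6
  weight(W=2) = 1/6
Total weight = 1/6 + 1/6 = 1/3
P(W=1 | obs) = 1/6 / 1/3 = 1/2
P(W=2 | obs) = 1/6 / 1/3 = 1/2

P(W = 2 | obs) = 1/2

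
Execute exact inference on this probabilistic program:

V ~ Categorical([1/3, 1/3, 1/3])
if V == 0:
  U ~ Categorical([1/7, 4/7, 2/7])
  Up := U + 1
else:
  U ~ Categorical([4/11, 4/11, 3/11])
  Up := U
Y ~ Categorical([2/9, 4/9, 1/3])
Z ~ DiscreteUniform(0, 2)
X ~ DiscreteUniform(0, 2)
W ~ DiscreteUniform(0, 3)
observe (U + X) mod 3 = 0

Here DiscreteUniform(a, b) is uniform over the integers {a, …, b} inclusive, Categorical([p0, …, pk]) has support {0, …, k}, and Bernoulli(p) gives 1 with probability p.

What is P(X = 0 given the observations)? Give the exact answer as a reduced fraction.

P(X = 0 | obs) = 67/231

Enumerate traces; 324 have nonzero weight after conditioning:
  (V=0, U=0, Y=0, Z=0, X=0, W=0) weight 1/3402
  (V=0, U=0, Y=0, Z=0, X=0, W=1) weight 1/3402
  (V=0, U=0, Y=0, Z=0, X=0, W=2) weight 1/3402
  (V=0, U=0, Y=0, Z=0, X=0, W=3) weight 1/3402
  (V=0, U=0, Y=0, Z=1, X=0, W=0) weight 1/3402
  (V=0, U=0, Y=0, Z=1, X=0, W=1) weight 1/3402
  (V=0, U=0, Y=0, Z=1, X=0, W=2) weight 1/3402
  (V=0, U=0, Y=0, Z=1, X=0, W=3) weight 1/3402
  (V=0, U=1, Y=0, Z=0, X=2, W=0) weight 2/1701
  (V=0, U=2, Y=0, Z=0, X=1, W=0) weight 1/1701
  … 314 more
Group by X:
  weight(X=0) = 67/693
  weight(X=1) = 64/693
  weight(X=2) = 100/693
Total weight = 67/693 + 64/693 + 100/693 = 1/3
P(X=0 | obs) = 67/693 / 1/3 = 67/231
P(X=1 | obs) = 64/693 / 1/3 = 64/231
P(X=2 | obs) = 100/693 / 1/3 = 100/231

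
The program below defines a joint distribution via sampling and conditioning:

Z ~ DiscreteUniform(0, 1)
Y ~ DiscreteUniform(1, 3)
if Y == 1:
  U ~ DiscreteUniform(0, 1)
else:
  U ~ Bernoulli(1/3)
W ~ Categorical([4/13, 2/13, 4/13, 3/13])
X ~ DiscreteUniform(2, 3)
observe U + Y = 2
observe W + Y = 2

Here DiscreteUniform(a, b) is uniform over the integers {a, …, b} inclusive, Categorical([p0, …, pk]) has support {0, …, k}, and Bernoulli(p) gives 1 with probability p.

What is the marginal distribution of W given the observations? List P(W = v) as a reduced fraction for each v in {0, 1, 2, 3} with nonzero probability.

Enumerate traces; 8 have nonzero weight after conditioning:
  (Z=0, Y=1, U=1, W=1, X=2) weight 1/156
  (Z=0, Y=1, U=1, W=1, X=3) weight 1/156
  (Z=0, Y=2, U=0, W=0, X=2) weight 2/117
  (Z=0, Y=2, U=0, W=0, X=3) weight 2/117
  (Z=1, Y=1, U=1, W=1, X=2) weight 1/156
  (Z=1, Y=1, U=1, W=1, X=3) weight 1/156
  (Z=1, Y=2, U=0, W=0, X=2) weight 2/117
  (Z=1, Y=2, U=0, W=0, X=3) weight 2/117
Group by W:
  weight(W=0) = 8/117
  weight(W=1) = 1/39
Total weight = 8/117 + 1/39 = 11/117
P(W=0 | obs) = 8/117 / 11/117 = 8/11
P(W=1 | obs) = 1/39 / 11/117 = 3/11

P(W=0) = 8/11, P(W=1) = 3/11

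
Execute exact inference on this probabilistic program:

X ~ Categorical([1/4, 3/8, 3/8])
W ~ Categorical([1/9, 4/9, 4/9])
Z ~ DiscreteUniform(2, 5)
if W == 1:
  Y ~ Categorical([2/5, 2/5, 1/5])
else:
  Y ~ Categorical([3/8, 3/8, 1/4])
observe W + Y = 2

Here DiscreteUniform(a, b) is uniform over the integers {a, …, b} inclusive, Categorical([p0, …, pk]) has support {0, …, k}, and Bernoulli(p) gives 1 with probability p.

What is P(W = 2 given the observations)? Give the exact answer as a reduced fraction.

P(W = 2 | obs) = 30/67

Enumerate traces; 36 have nonzero weight after conditioning:
  (X=0, W=0, Z=2, Y=2) weight 1/576
  (X=0, W=0, Z=3, Y=2) weight 1/576
  (X=0, W=0, Z=4, Y=2) weight 1/576
  (X=0, W=0, Z=5, Y=2) weight 1/576
  (X=0, W=1, Z=2, Y=1) weight 1/90
  (X=0, W=1, Z=3, Y=1) weight 1/90
  (X=0, W=1, Z=4, Y=1) weight 1/90
  (X=0, W=1, Z=5, Y=1) weight 1/90
  (X=0, W=2, Z=2, Y=0) weight 1/96
  … 27 more
Group by W:
  weight(W=0) = 1/36
  weight(W=1) = 8/45
  weight(W=2) = 1/6
Total weight = 1/36 + 8/45 + 1/6 = 67/180
P(W=0 | obs) = 1/36 / 67/180 = 5/67
P(W=1 | obs) = 8/45 / 67/180 = 32/67
P(W=2 | obs) = 1/6 / 67/180 = 30/67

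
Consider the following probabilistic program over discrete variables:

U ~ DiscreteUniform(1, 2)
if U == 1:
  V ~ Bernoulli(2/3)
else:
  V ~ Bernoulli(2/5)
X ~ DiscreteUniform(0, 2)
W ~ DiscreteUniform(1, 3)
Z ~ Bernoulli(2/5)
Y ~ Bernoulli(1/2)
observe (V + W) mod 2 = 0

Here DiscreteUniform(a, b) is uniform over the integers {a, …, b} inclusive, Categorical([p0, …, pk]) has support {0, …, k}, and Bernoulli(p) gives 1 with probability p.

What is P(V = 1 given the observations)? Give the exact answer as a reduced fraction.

P(V = 1 | obs) = 16/23

Enumerate traces; 72 have nonzero weight after conditioning:
  (U=1, V=0, X=0, W=2, Z=0, Y=0) weight 1/180
  (U=1, V=0, X=0, W=2, Z=0, Y=1) weight 1/180
  (U=1, V=0, X=0, W=2, Z=1, Y=0) weight 1/270
  (U=1, V=0, X=0, W=2, Z=1, Y=1) weight 1/270
  (U=1, V=0, X=1, W=2, Z=0, Y=0) weight 1/180
  (U=1, V=0, X=1, W=2, Z=0, Y=1) weight 1/180
  (U=1, V=0, X=1, W=2, Z=1, Y=0) weight 1/270
  (U=1, V=0, X=1, W=2, Z=1, Y=1) weight 1/270
  (U=1, V=1, X=0, W=1, Z=0, Y=0) weight 1/90
  … 63 more
Group by V:
  weight(V=0) = 7/45
  weight(V=1) = 16/45
Total weight = 7/45 + 16/45 = 23/45
P(V=0 | obs) = 7/45 / 23/45 = 7/23
P(V=1 | obs) = 16/45 / 23/45 = 16/23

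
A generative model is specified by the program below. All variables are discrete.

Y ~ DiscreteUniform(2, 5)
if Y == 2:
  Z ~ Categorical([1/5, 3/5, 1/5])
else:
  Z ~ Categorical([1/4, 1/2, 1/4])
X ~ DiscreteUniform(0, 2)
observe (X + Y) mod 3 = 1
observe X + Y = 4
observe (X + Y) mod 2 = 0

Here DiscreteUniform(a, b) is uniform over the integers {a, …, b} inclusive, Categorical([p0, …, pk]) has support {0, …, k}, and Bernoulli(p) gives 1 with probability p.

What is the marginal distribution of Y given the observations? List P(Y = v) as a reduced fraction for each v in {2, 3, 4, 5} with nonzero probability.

P(Y=2) = 1/3, P(Y=3) = 1/3, P(Y=4) = 1/3

Enumerate traces; 9 have nonzero weight after conditioning:
  (Y=2, Z=0, X=2) weight 1/60
  (Y=2, Z=1, X=2) weight 1/20
  (Y=2, Z=2, X=2) weight 1/60
  (Y=3, Z=0, X=1) weight 1/48
  (Y=3, Z=1, X=1) weight 1/24
  (Y=3, Z=2, X=1) weight 1/48
  (Y=4, Z=0, X=0) weight 1/48
  (Y=4, Z=1, X=0) weight 1/24
  … 1 more
Group by Y:
  weight(Y=2) = 1/12
  weight(Y=3) = 1/12
  weight(Y=4) = 1/12
Total weight = 1/12 + 1/12 + 1/12 = 1/4
P(Y=2 | obs) = 1/12 / 1/4 = 1/3
P(Y=3 | obs) = 1/12 / 1/4 = 1/3
P(Y=4 | obs) = 1/12 / 1/4 = 1/3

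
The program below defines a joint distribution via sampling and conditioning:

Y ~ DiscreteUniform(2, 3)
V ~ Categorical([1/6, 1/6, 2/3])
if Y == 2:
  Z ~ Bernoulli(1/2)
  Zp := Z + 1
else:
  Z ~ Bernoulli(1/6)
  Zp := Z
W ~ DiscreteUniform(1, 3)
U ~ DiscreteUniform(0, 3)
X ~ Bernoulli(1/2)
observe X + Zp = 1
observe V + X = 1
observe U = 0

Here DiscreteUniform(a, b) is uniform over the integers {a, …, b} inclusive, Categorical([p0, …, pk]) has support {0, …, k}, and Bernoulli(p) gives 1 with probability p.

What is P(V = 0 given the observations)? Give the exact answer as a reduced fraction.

P(V = 0 | obs) = 5/9

Enumerate traces; 9 have nonzero weight after conditioning:
  (Y=2, V=1, Z=0, W=1, U=0, X=0) weight 1/576
  (Y=2, V=1, Z=0, W=2, U=0, X=0) weight 1/576
  (Y=2, V=1, Z=0, W=3, U=0, X=0) weight 1/576
  (Y=3, V=0, Z=0, W=1, U=0, X=1) weight 5/1728
  (Y=3, V=0, Z=0, W=2, U=0, X=1) weight 5/1728
  (Y=3, V=0, Z=0, W=3, U=0, X=1) weight 5/1728
  (Y=3, V=1, Z=1, W=1, U=0, X=0) weight 1/1728
  (Y=3, V=1, Z=1, W=2, U=0, X=0) weight 1/1728
  … 1 more
Group by V:
  weight(V=0) = 5/576
  weight(V=1) = 1/144
Total weight = 5/576 + 1/144 = 1/64
P(V=0 | obs) = 5/576 / 1/64 = 5/9
P(V=1 | obs) = 1/144 / 1/64 = 4/9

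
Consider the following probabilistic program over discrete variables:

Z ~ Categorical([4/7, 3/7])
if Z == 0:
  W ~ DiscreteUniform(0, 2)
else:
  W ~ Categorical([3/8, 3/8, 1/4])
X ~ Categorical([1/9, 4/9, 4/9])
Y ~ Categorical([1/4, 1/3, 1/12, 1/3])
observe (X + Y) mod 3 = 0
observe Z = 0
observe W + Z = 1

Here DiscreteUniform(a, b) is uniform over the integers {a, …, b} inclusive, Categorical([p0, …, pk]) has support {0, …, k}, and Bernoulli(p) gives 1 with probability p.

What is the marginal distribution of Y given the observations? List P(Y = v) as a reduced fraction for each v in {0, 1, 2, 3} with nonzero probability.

Enumerate traces; 4 have nonzero weight after conditioning:
  (Z=0, W=1, X=0, Y=0) weight 1/189
  (Z=0, W=1, X=0, Y=3) weight 4/567
  (Z=0, W=1, X=1, Y=2) weight 4/567
  (Z=0, W=1, X=2, Y=1) weight 16/567
Group by Y:
  weight(Y=0) = 1/189
  weight(Y=1) = 16/567
  weight(Y=2) = 4/567
  weight(Y=3) = 4/567
Total weight = 1/189 + 16/567 + 4/567 + 4/567 = 1/21
P(Y=0 | obs) = 1/189 / 1/21 = 1/9
P(Y=1 | obs) = 16/567 / 1/21 = 16/27
P(Y=2 | obs) = 4/567 / 1/21 = 4/27
P(Y=3 | obs) = 4/567 / 1/21 = 4/27

P(Y=0) = 1/9, P(Y=1) = 16/27, P(Y=2) = 4/27, P(Y=3) = 4/27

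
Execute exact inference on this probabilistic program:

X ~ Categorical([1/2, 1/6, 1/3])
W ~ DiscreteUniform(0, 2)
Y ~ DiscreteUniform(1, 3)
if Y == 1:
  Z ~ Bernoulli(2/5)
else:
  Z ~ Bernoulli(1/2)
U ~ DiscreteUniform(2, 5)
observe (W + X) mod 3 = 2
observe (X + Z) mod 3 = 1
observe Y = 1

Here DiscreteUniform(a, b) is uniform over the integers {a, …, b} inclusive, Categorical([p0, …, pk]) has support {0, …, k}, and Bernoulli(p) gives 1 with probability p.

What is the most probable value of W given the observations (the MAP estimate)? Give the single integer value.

Enumerate traces; 8 have nonzero weight after conditioning:
  (X=0, W=2, Y=1, Z=1, U=2) weight 1/180
  (X=0, W=2, Y=1, Z=1, U=3) weight 1/180
  (X=0, W=2, Y=1, Z=1, U=4) weight 1/180
  (X=0, W=2, Y=1, Z=1, U=5) weight 1/180
  (X=1, W=1, Y=1, Z=0, U=2) weight 1/360
  (X=1, W=1, Y=1, Z=0, U=3) weight 1/360
  (X=1, W=1, Y=1, Z=0, U=4) weight 1/360
  (X=1, W=1, Y=1, Z=0, U=5) weight 1/360
Group by W:
  weight(W=1) = 1/90
  weight(W=2) = 1/45
Total weight = 1/90 + 1/45 = 1/30
P(W=1 | obs) = 1/90 / 1/30 = 1/3
P(W=2 | obs) = 1/45 / 1/30 = 2/3
argmax = 2

argmax_v P(W = v | obs) = 2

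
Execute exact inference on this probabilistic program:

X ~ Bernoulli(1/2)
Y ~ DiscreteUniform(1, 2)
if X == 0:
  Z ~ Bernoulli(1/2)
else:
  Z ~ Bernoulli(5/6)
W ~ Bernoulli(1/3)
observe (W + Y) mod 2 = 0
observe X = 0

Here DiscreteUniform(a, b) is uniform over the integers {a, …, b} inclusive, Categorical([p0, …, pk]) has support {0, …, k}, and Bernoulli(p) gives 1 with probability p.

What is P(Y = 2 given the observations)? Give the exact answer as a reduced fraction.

P(Y = 2 | obs) = 2/3

Enumerate traces; 4 have nonzero weight after conditioning:
  (X=0, Y=1, Z=0, W=1) weight 1/24
  (X=0, Y=1, Z=1, W=1) weight 1/24
  (X=0, Y=2, Z=0, W=0) weight 1/12
  (X=0, Y=2, Z=1, W=0) weight 1/12
Group by Y:
  weight(Y=1) = 1/12
  weight(Y=2) = 1/6
Total weight = 1/12 + 1/6 = 1/4
P(Y=1 | obs) = 1/12 / 1/4 = 1/3
P(Y=2 | obs) = 1/6 / 1/4 = 2/3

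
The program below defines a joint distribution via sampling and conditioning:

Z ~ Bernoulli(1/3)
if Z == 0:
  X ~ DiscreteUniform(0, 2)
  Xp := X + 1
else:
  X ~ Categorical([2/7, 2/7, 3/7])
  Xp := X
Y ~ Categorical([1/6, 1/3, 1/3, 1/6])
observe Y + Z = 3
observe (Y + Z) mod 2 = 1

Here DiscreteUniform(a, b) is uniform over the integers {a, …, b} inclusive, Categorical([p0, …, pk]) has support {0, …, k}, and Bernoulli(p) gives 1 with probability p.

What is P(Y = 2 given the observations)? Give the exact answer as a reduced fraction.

Enumerate traces; 6 have nonzero weight after conditioning:
  (Z=0, X=0, Y=3) weight 1/27
  (Z=0, X=1, Y=3) weight 1/27
  (Z=0, X=2, Y=3) weight 1/27
  (Z=1, X=0, Y=2) weight 2/63
  (Z=1, X=1, Y=2) weight 2/63
  (Z=1, X=2, Y=2) weight 1/21
Group by Y:
  weight(Y=2) = 1/9
  weight(Y=3) = 1/9
Total weight = 1/9 + 1/9 = 2/9
P(Y=2 | obs) = 1/9 / 2/9 = 1/2
P(Y=3 | obs) = 1/9 / 2/9 = 1/2

P(Y = 2 | obs) = 1/2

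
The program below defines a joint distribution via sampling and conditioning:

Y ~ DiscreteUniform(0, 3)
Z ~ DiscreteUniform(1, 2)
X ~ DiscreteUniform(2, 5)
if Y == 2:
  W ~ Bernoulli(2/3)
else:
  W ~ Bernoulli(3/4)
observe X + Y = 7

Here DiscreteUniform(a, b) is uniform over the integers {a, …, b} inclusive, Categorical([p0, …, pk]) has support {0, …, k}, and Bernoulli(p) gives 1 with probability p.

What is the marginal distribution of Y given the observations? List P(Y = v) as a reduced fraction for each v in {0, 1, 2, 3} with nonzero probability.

Enumerate traces; 8 have nonzero weight after conditioning:
  (Y=2, Z=1, X=5, W=0) weight 1/96
  (Y=2, Z=1, X=5, W=1) weight 1/48
  (Y=2, Z=2, X=5, W=0) weight 1/96
  (Y=2, Z=2, X=5, W=1) weight 1/48
  (Y=3, Z=1, X=4, W=0) weight 1/128
  (Y=3, Z=1, X=4, W=1) weight 3/128
  (Y=3, Z=2, X=4, W=0) weight 1/128
  (Y=3, Z=2, X=4, W=1) weight 3/128
Group by Y:
  weight(Y=2) = 1/16
  weight(Y=3) = 1/16
Total weight = 1/16 + 1/16 = 1/8
P(Y=2 | obs) = 1/16 / 1/8 = 1/2
P(Y=3 | obs) = 1/16 / 1/8 = 1/2

P(Y=2) = 1/2, P(Y=3) = 1/2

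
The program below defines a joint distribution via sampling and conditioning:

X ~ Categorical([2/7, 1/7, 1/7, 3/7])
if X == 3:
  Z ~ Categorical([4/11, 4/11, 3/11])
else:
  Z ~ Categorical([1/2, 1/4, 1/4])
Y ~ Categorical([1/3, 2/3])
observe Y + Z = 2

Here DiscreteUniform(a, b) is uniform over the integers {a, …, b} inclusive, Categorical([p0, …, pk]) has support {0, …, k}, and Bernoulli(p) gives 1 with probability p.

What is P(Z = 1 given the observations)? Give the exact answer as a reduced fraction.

P(Z = 1 | obs) = 23/33

Enumerate traces; 8 have nonzero weight after conditioning:
  (X=0, Z=1, Y=1) weight 1/21
  (X=0, Z=2, Y=0) weight 1/42
  (X=1, Z=1, Y=1) weight 1/42
  (X=1, Z=2, Y=0) weight 1/84
  (X=2, Z=1, Y=1) weight 1/42
  (X=2, Z=2, Y=0) weight 1/84
  (X=3, Z=1, Y=1) weight 8/77
  (X=3, Z=2, Y=0) weight 3/77
Group by Z:
  weight(Z=1) = 46/231
  weight(Z=2) = 20/231
Total weight = 46/231 + 20/231 = 2/7
P(Z=1 | obs) = 46/231 / 2/7 = 23/33
P(Z=2 | obs) = 20/231 / 2/7 = 10/33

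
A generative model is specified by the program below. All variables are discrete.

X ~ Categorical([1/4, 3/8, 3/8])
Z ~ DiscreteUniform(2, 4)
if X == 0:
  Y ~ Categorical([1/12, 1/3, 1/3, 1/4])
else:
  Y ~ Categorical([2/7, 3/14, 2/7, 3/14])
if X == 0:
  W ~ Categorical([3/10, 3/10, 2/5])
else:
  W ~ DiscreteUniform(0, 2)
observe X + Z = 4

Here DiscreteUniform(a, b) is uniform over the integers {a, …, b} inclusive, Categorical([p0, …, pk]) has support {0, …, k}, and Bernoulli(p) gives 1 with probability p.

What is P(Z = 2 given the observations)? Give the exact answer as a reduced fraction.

P(Z = 2 | obs) = 3/8

Enumerate traces; 36 have nonzero weight after conditioning:
  (X=0, Z=4, Y=0, W=0) weight 1/480
  (X=0, Z=4, Y=0, W=1) weight 1/480
  (X=0, Z=4, Y=0, W=2) weight 1/360
  (X=0, Z=4, Y=1, W=0) weight 1/120
  (X=0, Z=4, Y=1, W=1) weight 1/120
  (X=0, Z=4, Y=1, W=2) weight 1/90
  (X=0, Z=4, Y=2, W=0) weight 1/120
  (X=0, Z=4, Y=2, W=1) weight 1/120
  (X=1, Z=3, Y=0, W=0) weight 1/84
  (X=2, Z=2, Y=0, W=0) weight 1/84
  … 26 more
Group by Z:
  weight(Z=2) = 1/8
  weight(Z=3) = 1/8
  weight(Z=4) = 1/12
Total weight = 1/8 + 1/8 + 1/12 = 1/3
P(Z=2 | obs) = 1/8 / 1/3 = 3/8
P(Z=3 | obs) = 1/8 / 1/3 = 3/8
P(Z=4 | obs) = 1/12 / 1/3 = 1/4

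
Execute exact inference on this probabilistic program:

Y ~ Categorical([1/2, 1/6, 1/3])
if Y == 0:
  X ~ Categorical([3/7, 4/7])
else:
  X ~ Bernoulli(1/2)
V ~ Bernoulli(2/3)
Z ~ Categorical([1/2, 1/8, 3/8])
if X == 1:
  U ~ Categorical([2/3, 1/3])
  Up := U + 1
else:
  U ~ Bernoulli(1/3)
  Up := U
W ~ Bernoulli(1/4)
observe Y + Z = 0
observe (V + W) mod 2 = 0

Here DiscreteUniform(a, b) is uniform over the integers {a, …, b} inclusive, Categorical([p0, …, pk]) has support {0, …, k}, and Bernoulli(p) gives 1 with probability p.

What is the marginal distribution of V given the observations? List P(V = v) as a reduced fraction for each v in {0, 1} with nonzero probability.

P(V=0) = 3/5, P(V=1) = 2/5

Enumerate traces; 8 have nonzero weight after conditioning:
  (Y=0, X=0, V=0, Z=0, U=0, W=0) weight 1/56
  (Y=0, X=0, V=0, Z=0, U=1, W=0) weight 1/112
  (Y=0, X=0, V=1, Z=0, U=0, W=1) weight 1/84
  (Y=0, X=0, V=1, Z=0, U=1, W=1) weight 1/168
  (Y=0, X=1, V=0, Z=0, U=0, W=0) weight 1/42
  (Y=0, X=1, V=0, Z=0, U=1, W=0) weight 1/84
  (Y=0, X=1, V=1, Z=0, U=0, W=1) weight 1/63
  (Y=0, X=1, V=1, Z=0, U=1, W=1) weight 1/126
Group by V:
  weight(V=0) = 1/16
  weight(V=1) = 1/24
Total weight = 1/16 + 1/24 = 5/48
P(V=0 | obs) = 1/16 / 5/48 = 3/5
P(V=1 | obs) = 1/24 / 5/48 = 2/5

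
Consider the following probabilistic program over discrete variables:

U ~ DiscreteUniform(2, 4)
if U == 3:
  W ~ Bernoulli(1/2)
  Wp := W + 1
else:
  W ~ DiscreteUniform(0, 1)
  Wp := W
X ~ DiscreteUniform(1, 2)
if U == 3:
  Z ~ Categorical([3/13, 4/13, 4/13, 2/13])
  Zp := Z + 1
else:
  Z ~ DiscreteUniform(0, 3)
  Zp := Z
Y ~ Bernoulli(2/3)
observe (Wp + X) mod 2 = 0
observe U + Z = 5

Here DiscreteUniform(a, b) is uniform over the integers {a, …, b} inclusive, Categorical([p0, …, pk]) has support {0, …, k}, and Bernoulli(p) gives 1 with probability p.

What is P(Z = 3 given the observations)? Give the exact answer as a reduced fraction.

Enumerate traces; 12 have nonzero weight after conditioning:
  (U=2, W=0, X=2, Z=3, Y=0) weight 1/144
  (U=2, W=0, X=2, Z=3, Y=1) weight 1/72
  (U=2, W=1, X=1, Z=3, Y=0) weight 1/144
  (U=2, W=1, X=1, Z=3, Y=1) weight 1/72
  (U=3, W=0, X=1, Z=2, Y=0) weight 1/117
  (U=3, W=0, X=1, Z=2, Y=1) weight 2/117
  (U=3, W=1, X=2, Z=2, Y=0) weight 1/117
  (U=3, W=1, X=2, Z=2, Y=1) weight 2/117
  (U=4, W=0, X=2, Z=1, Y=0) weight 1/144
  … 3 more
Group by Z:
  weight(Z=1) = 1/24
  weight(Z=2) = 2/39
  weight(Z=3) = 1/24
Total weight = 1/24 + 2/39 + 1/24 = 7/52
P(Z=1 | obs) = 1/24 / 7/52 = 13/42
P(Z=2 | obs) = 2/39 / 7/52 = 8/21
P(Z=3 | obs) = 1/24 / 7/52 = 13/42

P(Z = 3 | obs) = 13/42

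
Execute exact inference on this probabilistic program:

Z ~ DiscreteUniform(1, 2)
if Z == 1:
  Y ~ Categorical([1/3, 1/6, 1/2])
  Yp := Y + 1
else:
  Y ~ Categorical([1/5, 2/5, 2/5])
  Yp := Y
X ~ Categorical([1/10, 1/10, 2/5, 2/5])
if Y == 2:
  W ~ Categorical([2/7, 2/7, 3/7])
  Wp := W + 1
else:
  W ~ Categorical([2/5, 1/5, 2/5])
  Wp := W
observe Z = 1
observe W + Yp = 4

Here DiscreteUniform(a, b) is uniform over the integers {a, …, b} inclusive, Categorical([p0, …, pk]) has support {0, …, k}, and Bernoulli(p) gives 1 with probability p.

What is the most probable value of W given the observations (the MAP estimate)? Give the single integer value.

Enumerate traces; 8 have nonzero weight after conditioning:
  (Z=1, Y=1, X=0, W=2) weight 1/300
  (Z=1, Y=1, X=1, W=2) weight 1/300
  (Z=1, Y=1, X=2, W=2) weight 1/75
  (Z=1, Y=1, X=3, W=2) weight 1/75
  (Z=1, Y=2, X=0, W=1) weight 1/140
  (Z=1, Y=2, X=1, W=1) weight 1/140
  (Z=1, Y=2, X=2, W=1) weight 1/35
  (Z=1, Y=2, X=3, W=1) weight 1/35
Group by W:
  weight(W=1) = 1/14
  weight(W=2) = 1/30
Total weight = 1/14 + 1/30 = 11/105
P(W=1 | obs) = 1/14 / 11/105 = 15/22
P(W=2 | obs) = 1/30 / 11/105 = 7/22
argmax = 1

argmax_v P(W = v | obs) = 1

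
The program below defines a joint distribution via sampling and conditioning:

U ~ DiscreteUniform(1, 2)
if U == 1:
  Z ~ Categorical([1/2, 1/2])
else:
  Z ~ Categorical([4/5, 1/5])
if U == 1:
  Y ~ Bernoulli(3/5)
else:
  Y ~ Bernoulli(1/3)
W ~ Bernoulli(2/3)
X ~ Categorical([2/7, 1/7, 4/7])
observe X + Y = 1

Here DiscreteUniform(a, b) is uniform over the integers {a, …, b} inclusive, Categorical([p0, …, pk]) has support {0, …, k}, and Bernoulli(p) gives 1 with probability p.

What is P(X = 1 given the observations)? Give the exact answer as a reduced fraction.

Enumerate traces; 16 have nonzero weight after conditioning:
  (U=1, Z=0, Y=0, W=0, X=1) weight 1/210
  (U=1, Z=0, Y=0, W=1, X=1) weight 1/105
  (U=1, Z=0, Y=1, W=0, X=0) weight 1/70
  (U=1, Z=0, Y=1, W=1, X=0) weight 1/35
  (U=1, Z=1, Y=0, W=0, X=1) weight 1/210
  (U=1, Z=1, Y=0, W=1, X=1) weight 1/105
  (U=1, Z=1, Y=1, W=0, X=0) weight 1/70
  (U=1, Z=1, Y=1, W=1, X=0) weight 1/35
  … 8 more
Group by X:
  weight(X=0) = 2/15
  weight(X=1) = 8/105
Total weight = 2/15 + 8/105 = 22/105
P(X=0 | obs) = 2/15 / 22/105 = 7/11
P(X=1 | obs) = 8/105 / 22/105 = 4/11

P(X = 1 | obs) = 4/11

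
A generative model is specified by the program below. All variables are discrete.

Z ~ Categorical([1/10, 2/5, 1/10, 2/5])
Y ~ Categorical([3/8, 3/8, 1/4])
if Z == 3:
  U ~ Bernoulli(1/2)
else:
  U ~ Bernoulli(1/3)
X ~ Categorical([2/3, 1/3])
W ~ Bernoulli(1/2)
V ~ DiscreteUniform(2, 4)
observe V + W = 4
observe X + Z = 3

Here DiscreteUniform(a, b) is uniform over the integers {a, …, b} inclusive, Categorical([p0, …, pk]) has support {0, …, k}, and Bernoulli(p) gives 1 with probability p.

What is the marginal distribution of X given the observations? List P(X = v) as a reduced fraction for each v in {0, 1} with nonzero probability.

Enumerate traces; 24 have nonzero weight after conditioning:
  (Z=2, Y=0, U=0, X=1, W=0, V=4) weight 1/720
  (Z=2, Y=0, U=0, X=1, W=1, V=3) weight 1/720
  (Z=2, Y=0, U=1, X=1, W=0, V=4) weight 1/1440
  (Z=2, Y=0, U=1, X=1, W=1, V=3) weight 1/1440
  (Z=2, Y=1, U=0, X=1, W=0, V=4) weight 1/720
  (Z=2, Y=1, U=0, X=1, W=1, V=3) weight 1/720
  (Z=2, Y=1, U=1, X=1, W=0, V=4) weight 1/1440
  (Z=2, Y=1, U=1, X=1, W=1, V=3) weight 1/1440
  (Z=3, Y=0, U=0, X=0, W=0, V=4) weight 1/120
  … 15 more
Group by X:
  weight(X=0) = 4/45
  weight(X=1) = 1/90
Total weight = 4/45 + 1/90 = 1/10
P(X=0 | obs) = 4/45 / 1/10 = 8/9
P(X=1 | obs) = 1/90 / 1/10 = 1/9

P(X=0) = 8/9, P(X=1) = 1/9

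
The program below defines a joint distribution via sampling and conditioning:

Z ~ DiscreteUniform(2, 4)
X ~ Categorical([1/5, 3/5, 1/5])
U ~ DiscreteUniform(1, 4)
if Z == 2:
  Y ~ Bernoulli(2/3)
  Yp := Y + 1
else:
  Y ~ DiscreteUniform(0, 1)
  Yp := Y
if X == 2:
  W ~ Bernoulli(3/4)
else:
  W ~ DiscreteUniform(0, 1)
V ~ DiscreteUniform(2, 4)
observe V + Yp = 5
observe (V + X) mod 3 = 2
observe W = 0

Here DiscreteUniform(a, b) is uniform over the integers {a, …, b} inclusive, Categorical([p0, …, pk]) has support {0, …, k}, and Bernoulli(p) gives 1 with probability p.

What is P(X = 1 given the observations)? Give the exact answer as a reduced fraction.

Enumerate traces; 16 have nonzero weight after conditioning:
  (Z=2, X=1, U=1, Y=0, W=0, V=4) weight 1/360
  (Z=2, X=1, U=2, Y=0, W=0, V=4) weight 1/360
  (Z=2, X=1, U=3, Y=0, W=0, V=4) weight 1/360
  (Z=2, X=1, U=4, Y=0, W=0, V=4) weight 1/360
  (Z=2, X=2, U=1, Y=1, W=0, V=3) weight 1/1080
  (Z=2, X=2, U=2, Y=1, W=0, V=3) weight 1/1080
  (Z=2, X=2, U=3, Y=1, W=0, V=3) weight 1/1080
  (Z=2, X=2, U=4, Y=1, W=0, V=3) weight 1/1080
  … 8 more
Group by X:
  weight(X=1) = 2/45
  weight(X=2) = 1/270
Total weight = 2/45 + 1/270 = 13/270
P(X=1 | obs) = 2/45 / 13/270 = 12/13
P(X=2 | obs) = 1/270 / 13/270 = 1/13

P(X = 1 | obs) = 12/13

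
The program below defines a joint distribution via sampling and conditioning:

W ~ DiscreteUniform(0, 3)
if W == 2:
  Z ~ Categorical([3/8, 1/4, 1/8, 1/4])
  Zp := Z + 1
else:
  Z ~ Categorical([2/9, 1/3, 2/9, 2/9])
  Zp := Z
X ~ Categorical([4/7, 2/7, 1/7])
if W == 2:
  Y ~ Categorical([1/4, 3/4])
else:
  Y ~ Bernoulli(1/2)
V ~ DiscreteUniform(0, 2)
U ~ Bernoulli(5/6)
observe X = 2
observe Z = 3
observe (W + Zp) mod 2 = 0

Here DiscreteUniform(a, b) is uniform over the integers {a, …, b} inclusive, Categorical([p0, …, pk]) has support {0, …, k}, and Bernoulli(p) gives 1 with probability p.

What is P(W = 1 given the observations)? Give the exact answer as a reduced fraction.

P(W = 1 | obs) = 8/25

Enumerate traces; 36 have nonzero weight after conditioning:
  (W=1, Z=3, X=2, Y=0, V=0, U=0) weight 1/4536
  (W=1, Z=3, X=2, Y=0, V=0, U=1) weight 5/4536
  (W=1, Z=3, X=2, Y=0, V=1, U=0) weight 1/4536
  (W=1, Z=3, X=2, Y=0, V=1, U=1) weight 5/4536
  (W=1, Z=3, X=2, Y=0, V=2, U=0) weight 1/4536
  (W=1, Z=3, X=2, Y=0, V=2, U=1) weight 5/4536
  (W=1, Z=3, X=2, Y=1, V=0, U=0) weight 1/4536
  (W=1, Z=3, X=2, Y=1, V=0, U=1) weight 5/4536
  (W=2, Z=3, X=2, Y=0, V=0, U=0) weight 1/8064
  (W=3, Z=3, X=2, Y=0, V=0, U=0) weight 1/4536
  … 26 more
Group by W:
  weight(W=1) = 1/126
  weight(W=2) = 1/112
  weight(W=3) = 1/126
Total weight = 1/126 + 1/112 + 1/126 = 25/1008
P(W=1 | obs) = 1/126 / 25/1008 = 8/25
P(W=2 | obs) = 1/112 / 25/1008 = 9/25
P(W=3 | obs) = 1/126 / 25/1008 = 8/25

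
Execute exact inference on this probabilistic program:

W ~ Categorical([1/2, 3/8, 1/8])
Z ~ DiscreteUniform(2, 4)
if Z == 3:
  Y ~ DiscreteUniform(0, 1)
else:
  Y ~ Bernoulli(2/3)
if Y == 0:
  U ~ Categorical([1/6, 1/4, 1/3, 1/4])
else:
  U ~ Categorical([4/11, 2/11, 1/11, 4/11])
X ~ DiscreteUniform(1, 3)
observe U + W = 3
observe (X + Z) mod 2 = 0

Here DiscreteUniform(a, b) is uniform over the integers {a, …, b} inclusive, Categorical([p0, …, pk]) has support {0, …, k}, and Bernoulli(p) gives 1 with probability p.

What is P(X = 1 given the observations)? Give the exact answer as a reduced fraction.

P(X = 1 | obs) = 183/722

Enumerate traces; 24 have nonzero weight after conditioning:
  (W=0, Z=2, Y=0, U=3, X=2) weight 1/216
  (W=0, Z=2, Y=1, U=3, X=2) weight 4/297
  (W=0, Z=3, Y=0, U=3, X=1) weight 1/144
  (W=0, Z=3, Y=0, U=3, X=3) weight 1/144
  (W=0, Z=3, Y=1, U=3, X=1) weight 1/99
  (W=0, Z=3, Y=1, U=3, X=3) weight 1/99
  (W=0, Z=4, Y=0, U=3, X=2) weight 1/216
  (W=0, Z=4, Y=1, U=3, X=2) weight 4/297
  … 16 more
Group by X:
  weight(X=1) = 61/2112
  weight(X=2) = 89/1584
  weight(X=3) = 61/2112
Total weight = 61/2112 + 89/1584 + 61/2112 = 361/3168
P(X=1 | obs) = 61/2112 / 361/3168 = 183/722
P(X=2 | obs) = 89/1584 / 361/3168 = 178/361
P(X=3 | obs) = 61/2112 / 361/3168 = 183/722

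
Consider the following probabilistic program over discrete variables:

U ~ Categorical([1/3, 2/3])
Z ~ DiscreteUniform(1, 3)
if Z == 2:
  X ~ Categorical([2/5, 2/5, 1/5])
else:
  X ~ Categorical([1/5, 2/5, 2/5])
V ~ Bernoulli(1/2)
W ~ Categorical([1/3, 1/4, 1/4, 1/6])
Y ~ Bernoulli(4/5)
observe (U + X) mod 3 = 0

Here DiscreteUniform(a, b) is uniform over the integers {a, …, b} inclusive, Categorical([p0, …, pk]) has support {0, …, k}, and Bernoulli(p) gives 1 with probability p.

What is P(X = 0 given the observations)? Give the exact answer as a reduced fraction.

P(X = 0 | obs) = 2/7

Enumerate traces; 96 have nonzero weight after conditioning:
  (U=0, Z=1, X=0, V=0, W=0, Y=0) weight 1/1350
  (U=0, Z=1, X=0, V=0, W=0, Y=1) weight 2/675
  (U=0, Z=1, X=0, V=0, W=1, Y=0) weight 1/1800
  (U=0, Z=1, X=0, V=0, W=1, Y=1) weight 1/450
  (U=0, Z=1, X=0, V=0, W=2, Y=0) weight 1/1800
  (U=0, Z=1, X=0, V=0, W=2, Y=1) weight 1/450
  (U=0, Z=1, X=0, V=0, W=3, Y=0) weight 1/2700
  (U=0, Z=1, X=0, V=0, W=3, Y=1) weight 1/675
  (U=1, Z=1, X=2, V=0, W=0, Y=0) weight 2/675
  … 87 more
Group by X:
  weight(X=0) = 4/45
  weight(X=2) = 2/9
Total weight = 4/45 + 2/9 = 14/45
P(X=0 | obs) = 4/45 / 14/45 = 2/7
P(X=2 | obs) = 2/9 / 14/45 = 5/7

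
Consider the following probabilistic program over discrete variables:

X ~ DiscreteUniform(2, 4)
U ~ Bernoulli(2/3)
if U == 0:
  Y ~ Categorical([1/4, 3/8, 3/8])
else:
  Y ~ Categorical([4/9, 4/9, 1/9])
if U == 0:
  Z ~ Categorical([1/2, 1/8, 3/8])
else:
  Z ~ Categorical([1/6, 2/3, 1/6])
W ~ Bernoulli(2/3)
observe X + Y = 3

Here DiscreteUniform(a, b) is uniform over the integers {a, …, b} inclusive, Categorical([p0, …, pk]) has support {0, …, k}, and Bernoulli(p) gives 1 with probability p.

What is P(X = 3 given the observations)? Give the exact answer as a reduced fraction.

P(X = 3 | obs) = 82/173

Enumerate traces; 24 have nonzero weight after conditioning:
  (X=2, U=0, Y=1, Z=0, W=0) weight 1/144
  (X=2, U=0, Y=1, Z=0, W=1) weight 1/72
  (X=2, U=0, Y=1, Z=1, W=0) weight 1/576
  (X=2, U=0, Y=1, Z=1, W=1) weight 1/288
  (X=2, U=0, Y=1, Z=2, W=0) weight 1/192
  (X=2, U=0, Y=1, Z=2, W=1) weight 1/96
  (X=2, U=1, Y=1, Z=0, W=0) weight 4/729
  (X=2, U=1, Y=1, Z=0, W=1) weight 8/729
  (X=3, U=0, Y=0, Z=0, W=0) weight 1/216
  … 15 more
Group by X:
  weight(X=2) = 91/648
  weight(X=3) = 41/324
Total weight = 91/648 + 41/324 = 173/648
P(X=2 | obs) = 91/648 / 173/648 = 91/173
P(X=3 | obs) = 41/324 / 173/648 = 82/173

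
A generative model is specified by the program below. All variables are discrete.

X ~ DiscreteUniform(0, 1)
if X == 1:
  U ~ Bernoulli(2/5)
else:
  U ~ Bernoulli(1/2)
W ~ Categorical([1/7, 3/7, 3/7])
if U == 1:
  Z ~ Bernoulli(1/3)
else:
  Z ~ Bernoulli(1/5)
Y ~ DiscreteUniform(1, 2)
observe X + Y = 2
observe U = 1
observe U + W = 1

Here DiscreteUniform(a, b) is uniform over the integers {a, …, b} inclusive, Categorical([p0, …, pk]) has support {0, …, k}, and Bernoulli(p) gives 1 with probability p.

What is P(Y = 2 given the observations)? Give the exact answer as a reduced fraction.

Enumerate traces; 4 have nonzero weight after conditioning:
  (X=0, U=1, W=0, Z=0, Y=2) weight 1/84
  (X=0, U=1, W=0, Z=1, Y=2) weight 1/168
  (X=1, U=1, W=0, Z=0, Y=1) weight 1/105
  (X=1, U=1, W=0, Z=1, Y=1) weight 1/210
Group by Y:
  weight(Y=1) = 1/70
  weight(Y=2) = 1/56
Total weight = 1/70 + 1/56 = 9/280
P(Y=1 | obs) = 1/70 / 9/280 = 4/9
P(Y=2 | obs) = 1/56 / 9/280 = 5/9

P(Y = 2 | obs) = 5/9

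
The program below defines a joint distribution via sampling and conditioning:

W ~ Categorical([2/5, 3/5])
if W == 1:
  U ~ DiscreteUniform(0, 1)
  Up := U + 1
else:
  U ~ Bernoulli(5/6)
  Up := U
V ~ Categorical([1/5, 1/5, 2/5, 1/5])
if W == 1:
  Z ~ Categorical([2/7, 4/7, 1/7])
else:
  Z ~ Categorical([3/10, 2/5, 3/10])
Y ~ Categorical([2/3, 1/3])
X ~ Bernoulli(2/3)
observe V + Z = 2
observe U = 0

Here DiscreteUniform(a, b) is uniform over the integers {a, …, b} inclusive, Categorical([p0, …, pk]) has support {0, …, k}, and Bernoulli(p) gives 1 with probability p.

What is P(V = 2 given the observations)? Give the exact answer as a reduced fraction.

P(V = 2 | obs) = 111/248

Enumerate traces; 24 have nonzero weight after conditioning:
  (W=0, U=0, V=0, Z=2, Y=0, X=0) weight 1/1125
  (W=0, U=0, V=0, Z=2, Y=0, X=1) weight 2/1125
  (W=0, U=0, V=0, Z=2, Y=1, X=0) weight 1/2250
  (W=0, U=0, V=0, Z=2, Y=1, X=1) weight 1/1125
  (W=0, U=0, V=1, Z=1, Y=0, X=0) weight 4/3375
  (W=0, U=0, V=1, Z=1, Y=0, X=1) weight 8/3375
  (W=0, U=0, V=1, Z=1, Y=1, X=0) weight 2/3375
  (W=0, U=0, V=1, Z=1, Y=1, X=1) weight 4/3375
  (W=0, U=0, V=2, Z=0, Y=0, X=0) weight 2/1125
  … 15 more
Group by V:
  weight(V=0) = 11/875
  weight(V=1) = 104/2625
  weight(V=2) = 37/875
Total weight = 11/875 + 104/2625 + 37/875 = 248/2625
P(V=0 | obs) = 11/875 / 248/2625 = 33/248
P(V=1 | obs) = 104/2625 / 248/2625 = 13/31
P(V=2 | obs) = 37/875 / 248/2625 = 111/248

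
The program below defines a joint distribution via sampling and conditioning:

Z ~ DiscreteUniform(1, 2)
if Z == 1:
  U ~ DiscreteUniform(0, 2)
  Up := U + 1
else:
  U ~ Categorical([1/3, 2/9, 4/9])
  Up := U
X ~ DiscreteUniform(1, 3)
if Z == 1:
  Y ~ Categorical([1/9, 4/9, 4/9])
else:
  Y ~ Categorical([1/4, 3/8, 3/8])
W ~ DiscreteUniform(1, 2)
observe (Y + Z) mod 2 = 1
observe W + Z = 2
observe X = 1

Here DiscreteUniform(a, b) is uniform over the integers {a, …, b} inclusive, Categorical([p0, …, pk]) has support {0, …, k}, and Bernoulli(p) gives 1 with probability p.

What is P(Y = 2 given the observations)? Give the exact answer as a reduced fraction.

Enumerate traces; 6 have nonzero weight after conditioning:
  (Z=1, U=0, X=1, Y=0, W=1) weight 1/324
  (Z=1, U=0, X=1, Y=2, W=1) weight 1/81
  (Z=1, U=1, X=1, Y=0, W=1) weight 1/324
  (Z=1, U=1, X=1, Y=2, W=1) weight 1/81
  (Z=1, U=2, X=1, Y=0, W=1) weight 1/324
  (Z=1, U=2, X=1, Y=2, W=1) weight 1/81
Group by Y:
  weight(Y=0) = 1/108
  weight(Y=2) = 1/27
Total weight = 1/108 + 1/27 = 5/108
P(Y=0 | obs) = 1/108 / 5/108 = 1/5
P(Y=2 | obs) = 1/27 / 5/108 = 4/5

P(Y = 2 | obs) = 4/5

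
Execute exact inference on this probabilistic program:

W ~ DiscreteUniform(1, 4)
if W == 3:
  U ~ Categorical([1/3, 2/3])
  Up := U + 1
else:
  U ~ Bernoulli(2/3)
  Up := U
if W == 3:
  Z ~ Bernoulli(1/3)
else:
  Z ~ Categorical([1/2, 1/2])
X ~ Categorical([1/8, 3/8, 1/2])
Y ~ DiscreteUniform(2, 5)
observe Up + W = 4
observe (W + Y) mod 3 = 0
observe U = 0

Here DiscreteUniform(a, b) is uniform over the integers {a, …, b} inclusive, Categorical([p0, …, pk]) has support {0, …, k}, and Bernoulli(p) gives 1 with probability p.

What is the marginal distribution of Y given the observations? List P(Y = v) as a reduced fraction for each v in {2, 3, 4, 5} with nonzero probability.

Enumerate traces; 18 have nonzero weight after conditioning:
  (W=3, U=0, Z=0, X=0, Y=3) weight 1/576
  (W=3, U=0, Z=0, X=1, Y=3) weight 1/192
  (W=3, U=0, Z=0, X=2, Y=3) weight 1/144
  (W=3, U=0, Z=1, X=0, Y=3) weight 1/1152
  (W=3, U=0, Z=1, X=1, Y=3) weight 1/384
  (W=3, U=0, Z=1, X=2, Y=3) weight 1/288
  (W=4, U=0, Z=0, X=0, Y=2) weight 1/768
  (W=4, U=0, Z=0, X=0, Y=5) weight 1/768
  … 10 more
Group by Y:
  weight(Y=2) = 1/48
  weight(Y=3) = 1/48
  weight(Y=5) = 1/48
Total weight = 1/48 + 1/48 + 1/48 = 1/16
P(Y=2 | obs) = 1/48 / 1/16 = 1/3
P(Y=3 | obs) = 1/48 / 1/16 = 1/3
P(Y=5 | obs) = 1/48 / 1/16 = 1/3

P(Y=2) = 1/3, P(Y=3) = 1/3, P(Y=5) = 1/3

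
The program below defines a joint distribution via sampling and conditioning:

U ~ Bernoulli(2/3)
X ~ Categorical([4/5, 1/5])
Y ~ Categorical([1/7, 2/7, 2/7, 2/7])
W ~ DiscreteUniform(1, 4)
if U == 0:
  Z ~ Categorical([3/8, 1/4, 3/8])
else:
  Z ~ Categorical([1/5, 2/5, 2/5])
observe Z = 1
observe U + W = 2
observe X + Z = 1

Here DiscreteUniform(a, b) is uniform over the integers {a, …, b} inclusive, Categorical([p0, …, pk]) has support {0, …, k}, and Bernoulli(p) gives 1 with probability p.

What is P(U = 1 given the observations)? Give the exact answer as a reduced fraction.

Enumerate traces; 8 have nonzero weight after conditioning:
  (U=0, X=0, Y=0, W=2, Z=1) weight 1/420
  (U=0, X=0, Y=1, W=2, Z=1) weight 1/210
  (U=0, X=0, Y=2, W=2, Z=1) weight 1/210
  (U=0, X=0, Y=3, W=2, Z=1) weight 1/210
  (U=1, X=0, Y=0, W=1, Z=1) weight 4/525
  (U=1, X=0, Y=1, W=1, Z=1) weight 8/525
  (U=1, X=0, Y=2, W=1, Z=1) weight 8/525
  (U=1, X=0, Y=3, W=1, Z=1) weight 8/525
Group by U:
  weight(U=0) = 1/60
  weight(U=1) = 4/75
Total weight = 1/60 + 4/75 = 7/100
P(U=0 | obs) = 1/60 / 7/100 = 5/21
P(U=1 | obs) = 4/75 / 7/100 = 16/21

P(U = 1 | obs) = 16/21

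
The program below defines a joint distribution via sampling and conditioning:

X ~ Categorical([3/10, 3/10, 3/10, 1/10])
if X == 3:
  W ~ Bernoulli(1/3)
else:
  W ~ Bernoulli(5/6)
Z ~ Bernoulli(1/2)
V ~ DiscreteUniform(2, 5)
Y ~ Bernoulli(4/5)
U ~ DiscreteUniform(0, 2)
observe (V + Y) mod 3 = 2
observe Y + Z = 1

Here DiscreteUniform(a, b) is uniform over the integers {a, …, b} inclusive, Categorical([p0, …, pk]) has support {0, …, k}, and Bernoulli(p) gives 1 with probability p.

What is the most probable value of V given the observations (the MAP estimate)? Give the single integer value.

argmax_v P(V = v | obs) = 4

Enumerate traces; 72 have nonzero weight after conditioning:
  (X=0, W=0, Z=0, V=4, Y=1, U=0) weight 1/600
  (X=0, W=0, Z=0, V=4, Y=1, U=1) weight 1/600
  (X=0, W=0, Z=0, V=4, Y=1, U=2) weight 1/600
  (X=0, W=0, Z=1, V=2, Y=0, U=0) weight 1/2400
  (X=0, W=0, Z=1, V=2, Y=0, U=1) weight 1/2400
  (X=0, W=0, Z=1, V=2, Y=0, U=2) weight 1/2400
  (X=0, W=0, Z=1, V=5, Y=0, U=0) weight 1/2400
  (X=0, W=0, Z=1, V=5, Y=0, U=1) weight 1/2400
  … 64 more
Group by V:
  weight(V=2) = 1/40
  weight(V=4) = 1/10
  weight(V=5) = 1/40
Total weight = 1/40 + 1/10 + 1/40 = 3/20
P(V=2 | obs) = 1/40 / 3/20 = 1/6
P(V=4 | obs) = 1/10 / 3/20 = 2/3
P(V=5 | obs) = 1/40 / 3/20 = 1/6
argmax = 4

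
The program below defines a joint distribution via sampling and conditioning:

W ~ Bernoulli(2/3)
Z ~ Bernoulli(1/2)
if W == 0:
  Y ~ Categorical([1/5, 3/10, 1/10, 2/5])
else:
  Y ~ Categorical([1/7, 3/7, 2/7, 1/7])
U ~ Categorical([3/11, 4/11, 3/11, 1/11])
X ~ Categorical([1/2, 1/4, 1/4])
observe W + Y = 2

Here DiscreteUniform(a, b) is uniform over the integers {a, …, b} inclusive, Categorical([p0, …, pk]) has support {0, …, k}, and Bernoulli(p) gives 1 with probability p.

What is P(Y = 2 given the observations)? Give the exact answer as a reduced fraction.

P(Y = 2 | obs) = 7/67

Enumerate traces; 48 have nonzero weight after conditioning:
  (W=0, Z=0, Y=2, U=0, X=0) weight 1/440
  (W=0, Z=0, Y=2, U=0, X=1) weight 1/880
  (W=0, Z=0, Y=2, U=0, X=2) weight 1/880
  (W=0, Z=0, Y=2, U=1, X=0) weight 1/330
  (W=0, Z=0, Y=2, U=1, X=1) weight 1/660
  (W=0, Z=0, Y=2, U=1, X=2) weight 1/660
  (W=0, Z=0, Y=2, U=2, X=0) weight 1/440
  (W=0, Z=0, Y=2, U=2, X=1) weight 1/880
  (W=1, Z=0, Y=1, U=0, X=0) weight 3/154
  … 39 more
Group by Y:
  weight(Y=1) = 2/7
  weight(Y=2) = 1/30
Total weight = 2/7 + 1/30 = 67/210
P(Y=1 | obs) = 2/7 / 67/210 = 60/67
P(Y=2 | obs) = 1/30 / 67/210 = 7/67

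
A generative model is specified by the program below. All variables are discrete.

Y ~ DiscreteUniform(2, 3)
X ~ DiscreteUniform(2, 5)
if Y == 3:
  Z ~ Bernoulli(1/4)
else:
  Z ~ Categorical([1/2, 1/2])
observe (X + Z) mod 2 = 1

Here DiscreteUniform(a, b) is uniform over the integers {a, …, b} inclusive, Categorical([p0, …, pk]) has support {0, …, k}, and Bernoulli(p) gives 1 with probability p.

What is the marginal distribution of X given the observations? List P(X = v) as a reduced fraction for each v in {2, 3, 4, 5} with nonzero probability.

P(X=2) = 3/16, P(X=3) = 5/16, P(X=4) = 3/16, P(X=5) = 5/16

Enumerate traces; 8 have nonzero weight after conditioning:
  (Y=2, X=2, Z=1) weight 1/16
  (Y=2, X=3, Z=0) weight 1/16
  (Y=2, X=4, Z=1) weight 1/16
  (Y=2, X=5, Z=0) weight 1/16
  (Y=3, X=2, Z=1) weight 1/32
  (Y=3, X=3, Z=0) weight 3/32
  (Y=3, X=4, Z=1) weight 1/32
  (Y=3, X=5, Z=0) weight 3/32
Group by X:
  weight(X=2) = 3/32
  weight(X=3) = 5/32
  weight(X=4) = 3/32
  weight(X=5) = 5/32
Total weight = 3/32 + 5/32 + 3/32 + 5/32 = 1/2
P(X=2 | obs) = 3/32 / 1/2 = 3/16
P(X=3 | obs) = 5/32 / 1/2 = 5/16
P(X=4 | obs) = 3/32 / 1/2 = 3/16
P(X=5 | obs) = 5/32 / 1/2 = 5/16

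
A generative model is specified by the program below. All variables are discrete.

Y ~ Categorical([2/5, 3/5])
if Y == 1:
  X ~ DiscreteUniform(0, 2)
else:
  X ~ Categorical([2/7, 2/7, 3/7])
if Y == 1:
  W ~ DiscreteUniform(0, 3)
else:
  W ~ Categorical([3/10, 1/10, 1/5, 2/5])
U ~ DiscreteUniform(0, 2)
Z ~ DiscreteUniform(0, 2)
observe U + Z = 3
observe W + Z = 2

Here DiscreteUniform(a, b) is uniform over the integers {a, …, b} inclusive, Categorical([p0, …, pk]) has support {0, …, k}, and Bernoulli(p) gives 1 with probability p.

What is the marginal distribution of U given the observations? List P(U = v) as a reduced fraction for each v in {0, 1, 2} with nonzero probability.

Enumerate traces; 12 have nonzero weight after conditioning:
  (Y=0, X=0, W=0, U=1, Z=2) weight 2/525
  (Y=0, X=0, W=1, U=2, Z=1) weight 2/1575
  (Y=0, X=1, W=0, U=1, Z=2) weight 2/525
  (Y=0, X=1, W=1, U=2, Z=1) weight 2/1575
  (Y=0, X=2, W=0, U=1, Z=2) weight 1/175
  (Y=0, X=2, W=1, U=2, Z=1) weight 1/525
  (Y=1, X=0, W=0, U=1, Z=2) weight 1/180
  (Y=1, X=0, W=1, U=2, Z=1) weight 1/180
  … 4 more
Group by U:
  weight(U=1) = 3/100
  weight(U=2) = 19/900
Total weight = 3/100 + 19/900 = 23/450
P(U=1 | obs) = 3/100 / 23/450 = 27/46
P(U=2 | obs) = 19/900 / 23/450 = 19/46

P(U=1) = 27/46, P(U=2) = 19/46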